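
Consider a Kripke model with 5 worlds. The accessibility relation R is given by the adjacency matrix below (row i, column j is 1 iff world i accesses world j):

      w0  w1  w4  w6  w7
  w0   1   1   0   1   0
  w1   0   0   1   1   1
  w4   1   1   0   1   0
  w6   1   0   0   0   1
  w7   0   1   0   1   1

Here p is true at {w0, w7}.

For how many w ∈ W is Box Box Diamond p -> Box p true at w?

1

w0: Box Box Diamond p is T, Box p is F. ✗
w1: Box Box Diamond p is T, Box p is F. ✗
w4: Box Box Diamond p is T, Box p is F. ✗
w6: Box Box Diamond p is T, Box p is T. ✓
w7: Box Box Diamond p is T, Box p is F. ✗
Satisfying worlds: {w6}.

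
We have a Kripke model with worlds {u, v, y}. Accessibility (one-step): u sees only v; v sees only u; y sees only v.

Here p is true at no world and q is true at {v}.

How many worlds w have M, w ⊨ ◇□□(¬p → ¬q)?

u: successors {v}; □□(¬p → ¬q) there: v:F. ✗
v: successors {u}; □□(¬p → ¬q) there: u:T. ✓
y: successors {v}; □□(¬p → ¬q) there: v:F. ✗
Satisfying worlds: {v}.

1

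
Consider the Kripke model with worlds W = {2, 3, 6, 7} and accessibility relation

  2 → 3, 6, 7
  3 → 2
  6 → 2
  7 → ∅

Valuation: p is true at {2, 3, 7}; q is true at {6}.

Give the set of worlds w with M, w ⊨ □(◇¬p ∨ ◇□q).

2: successors {3, 6, 7}; ◇¬p ∨ ◇□q there: 3:F, 6:F, 7:F. ✗
3: successors {2}; ◇¬p ∨ ◇□q there: 2:T. ✓
6: successors {2}; ◇¬p ∨ ◇□q there: 2:T. ✓
7: no successors, so □(◇¬p ∨ ◇□q) holds vacuously. ✓

{3, 6, 7}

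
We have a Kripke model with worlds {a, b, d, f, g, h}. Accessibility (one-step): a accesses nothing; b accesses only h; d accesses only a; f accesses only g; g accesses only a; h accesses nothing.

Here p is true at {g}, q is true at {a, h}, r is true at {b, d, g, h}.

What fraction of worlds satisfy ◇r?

1/3

a: no successors, so ◇r fails. ✗
b: successors {h}; r there: h:T. ✓
d: successors {a}; r there: a:F. ✗
f: successors {g}; r there: g:T. ✓
g: successors {a}; r there: a:F. ✗
h: no successors, so ◇r fails. ✗
That's 2 of 6 worlds, so 2/6 = 1/3.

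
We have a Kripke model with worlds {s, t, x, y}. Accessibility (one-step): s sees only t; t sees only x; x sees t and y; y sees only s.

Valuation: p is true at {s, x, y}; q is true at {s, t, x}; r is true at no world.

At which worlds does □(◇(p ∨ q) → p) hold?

s: successors {t}; ◇(p ∨ q) → p there: t:F. ✗
t: successors {x}; ◇(p ∨ q) → p there: x:T. ✓
x: successors {t, y}; ◇(p ∨ q) → p there: t:F, y:T. ✗
y: successors {s}; ◇(p ∨ q) → p there: s:T. ✓

{t, y}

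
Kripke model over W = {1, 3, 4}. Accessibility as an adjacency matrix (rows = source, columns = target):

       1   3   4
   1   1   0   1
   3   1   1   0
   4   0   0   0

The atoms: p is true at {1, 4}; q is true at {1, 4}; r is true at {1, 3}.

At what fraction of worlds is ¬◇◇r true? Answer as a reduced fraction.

1: ◇◇r is T. ✗
3: ◇◇r is T. ✗
4: ◇◇r is F. ✓
That's 1 of 3 worlds, so 1/3.

1/3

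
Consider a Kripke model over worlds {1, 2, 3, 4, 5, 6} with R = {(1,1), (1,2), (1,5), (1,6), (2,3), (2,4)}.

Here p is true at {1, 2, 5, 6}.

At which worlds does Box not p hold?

1: successors {1, 2, 5, 6}; not p there: 1:F, 2:F, 5:F, 6:F. ✗
2: successors {3, 4}; not p there: 3:T, 4:T. ✓
3: no successors, so Box not p holds vacuously. ✓
4: no successors, so Box not p holds vacuously. ✓
5: no successors, so Box not p holds vacuously. ✓
6: no successors, so Box not p holds vacuously. ✓

{2, 3, 4, 5, 6}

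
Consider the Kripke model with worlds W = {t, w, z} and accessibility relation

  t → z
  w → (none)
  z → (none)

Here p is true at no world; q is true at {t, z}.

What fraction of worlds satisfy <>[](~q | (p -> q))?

t: successors {z}; [](~q | (p -> q)) there: z:T. ✓
w: no successors, so <>[](~q | (p -> q)) fails. ✗
z: no successors, so <>[](~q | (p -> q)) fails. ✗
That's 1 of 3 worlds, so 1/3.

1/3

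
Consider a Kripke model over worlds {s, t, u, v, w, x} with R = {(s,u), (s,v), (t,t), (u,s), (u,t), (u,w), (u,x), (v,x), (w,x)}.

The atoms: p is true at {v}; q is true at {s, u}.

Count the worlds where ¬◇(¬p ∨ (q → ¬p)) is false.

s: ◇(¬p ∨ (q → ¬p)) is T. ✗
t: ◇(¬p ∨ (q → ¬p)) is T. ✗
u: ◇(¬p ∨ (q → ¬p)) is T. ✗
v: ◇(¬p ∨ (q → ¬p)) is T. ✗
w: ◇(¬p ∨ (q → ¬p)) is T. ✗
x: ◇(¬p ∨ (q → ¬p)) is F. ✓
Satisfying worlds: {x}.
So ¬◇(¬p ∨ (q → ¬p)) fails at the other 5 worlds.

5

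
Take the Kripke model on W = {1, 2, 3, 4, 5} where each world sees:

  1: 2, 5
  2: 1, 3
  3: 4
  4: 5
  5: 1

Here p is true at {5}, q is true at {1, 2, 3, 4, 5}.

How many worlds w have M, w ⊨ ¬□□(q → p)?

4

1: □□(q → p) is F. ✓
2: □□(q → p) is F. ✓
3: □□(q → p) is T. ✗
4: □□(q → p) is F. ✓
5: □□(q → p) is F. ✓
Satisfying worlds: {1, 2, 4, 5}.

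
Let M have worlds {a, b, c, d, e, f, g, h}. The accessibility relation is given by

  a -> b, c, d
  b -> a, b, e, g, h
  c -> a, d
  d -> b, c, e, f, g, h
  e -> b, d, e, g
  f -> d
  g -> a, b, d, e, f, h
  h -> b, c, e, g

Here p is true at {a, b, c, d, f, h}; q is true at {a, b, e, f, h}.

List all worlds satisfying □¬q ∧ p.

a: □¬q is F, p is T. ✗
b: □¬q is F, p is T. ✗
c: □¬q is F, p is T. ✗
d: □¬q is F, p is T. ✗
e: □¬q is F, p is F. ✗
f: □¬q is T, p is T. ✓
g: □¬q is F, p is F. ✗
h: □¬q is F, p is T. ✗

{f}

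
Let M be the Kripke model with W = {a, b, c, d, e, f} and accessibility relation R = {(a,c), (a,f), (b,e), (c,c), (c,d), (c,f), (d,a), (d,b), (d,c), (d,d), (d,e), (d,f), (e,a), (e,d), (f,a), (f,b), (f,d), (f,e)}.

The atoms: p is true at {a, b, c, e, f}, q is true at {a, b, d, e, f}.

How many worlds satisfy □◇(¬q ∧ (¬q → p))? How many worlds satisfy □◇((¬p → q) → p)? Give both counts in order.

For □◇(¬q ∧ (¬q → p)):
a: successors {c, f}; ◇(¬q ∧ (¬q → p)) there: c:T, f:F. ✗
b: successors {e}; ◇(¬q ∧ (¬q → p)) there: e:F. ✗
c: successors {c, d, f}; ◇(¬q ∧ (¬q → p)) there: c:T, d:T, f:F. ✗
d: successors {a, b, c, d, e, f}; ◇(¬q ∧ (¬q → p)) there: a:T, b:F, c:T, d:T, e:F, f:F. ✗
e: successors {a, d}; ◇(¬q ∧ (¬q → p)) there: a:T, d:T. ✓
f: successors {a, b, d, e}; ◇(¬q ∧ (¬q → p)) there: a:T, b:F, d:T, e:F. ✗
— 1 world.
For □◇((¬p → q) → p):
a: successors {c, f}; ◇((¬p → q) → p) there: c:T, f:T. ✓
b: successors {e}; ◇((¬p → q) → p) there: e:T. ✓
c: successors {c, d, f}; ◇((¬p → q) → p) there: c:T, d:T, f:T. ✓
d: successors {a, b, c, d, e, f}; ◇((¬p → q) → p) there: a:T, b:T, c:T, d:T, e:T, f:T. ✓
e: successors {a, d}; ◇((¬p → q) → p) there: a:T, d:T. ✓
f: successors {a, b, d, e}; ◇((¬p → q) → p) there: a:T, b:T, d:T, e:T. ✓
— 6 worlds.

1 and 6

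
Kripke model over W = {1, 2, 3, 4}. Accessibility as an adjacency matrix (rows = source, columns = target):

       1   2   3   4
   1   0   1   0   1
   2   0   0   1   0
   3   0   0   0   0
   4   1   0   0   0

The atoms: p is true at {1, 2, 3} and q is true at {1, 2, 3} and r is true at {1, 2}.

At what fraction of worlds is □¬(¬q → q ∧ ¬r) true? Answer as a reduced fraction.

1: successors {2, 4}; ¬(¬q → q ∧ ¬r) there: 2:F, 4:T. ✗
2: successors {3}; ¬(¬q → q ∧ ¬r) there: 3:F. ✗
3: no successors, so □¬(¬q → q ∧ ¬r) holds vacuously. ✓
4: successors {1}; ¬(¬q → q ∧ ¬r) there: 1:F. ✗
That's 1 of 4 worlds, so 1/4.

1/4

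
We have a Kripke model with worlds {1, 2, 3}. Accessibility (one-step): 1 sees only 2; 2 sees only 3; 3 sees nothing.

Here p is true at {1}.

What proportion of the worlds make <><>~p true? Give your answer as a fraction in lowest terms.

1: successors {2}; <>~p there: 2:T. ✓
2: successors {3}; <>~p there: 3:F. ✗
3: no successors, so <><>~p fails. ✗
That's 1 of 3 worlds, so 1/3.

1/3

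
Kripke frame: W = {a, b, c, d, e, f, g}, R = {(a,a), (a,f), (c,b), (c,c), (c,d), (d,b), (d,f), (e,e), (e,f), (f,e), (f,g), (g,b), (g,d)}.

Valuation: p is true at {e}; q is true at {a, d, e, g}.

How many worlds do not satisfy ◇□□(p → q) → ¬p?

1

a: ◇□□(p → q) is T, ¬p is T. ✓
b: ◇□□(p → q) is F, ¬p is T. ✓
c: ◇□□(p → q) is T, ¬p is T. ✓
d: ◇□□(p → q) is T, ¬p is T. ✓
e: ◇□□(p → q) is T, ¬p is F. ✗
f: ◇□□(p → q) is T, ¬p is T. ✓
g: ◇□□(p → q) is T, ¬p is T. ✓
Satisfying worlds: {a, b, c, d, f, g}.
So ◇□□(p → q) → ¬p fails at the other 1 world.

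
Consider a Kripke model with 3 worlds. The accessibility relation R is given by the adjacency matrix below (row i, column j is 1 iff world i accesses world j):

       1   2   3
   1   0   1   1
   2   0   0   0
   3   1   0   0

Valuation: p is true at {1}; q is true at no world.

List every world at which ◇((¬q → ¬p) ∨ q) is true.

1: successors {2, 3}; (¬q → ¬p) ∨ q there: 2:T, 3:T. ✓
2: no successors, so ◇((¬q → ¬p) ∨ q) fails. ✗
3: successors {1}; (¬q → ¬p) ∨ q there: 1:F. ✗

{1}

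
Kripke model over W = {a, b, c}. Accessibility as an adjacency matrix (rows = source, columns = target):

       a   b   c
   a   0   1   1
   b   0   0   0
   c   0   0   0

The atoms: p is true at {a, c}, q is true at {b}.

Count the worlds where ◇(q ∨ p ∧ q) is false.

a: successors {b, c}; q ∨ p ∧ q there: b:T, c:F. ✓
b: no successors, so ◇(q ∨ p ∧ q) fails. ✗
c: no successors, so ◇(q ∨ p ∧ q) fails. ✗
Satisfying worlds: {a}.
So ◇(q ∨ p ∧ q) fails at the other 2 worlds.

2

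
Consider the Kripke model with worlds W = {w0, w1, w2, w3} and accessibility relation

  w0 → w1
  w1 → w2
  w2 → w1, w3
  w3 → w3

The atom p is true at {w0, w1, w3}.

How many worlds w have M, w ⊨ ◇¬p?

1

w0: successors {w1}; ¬p there: w1:F. ✗
w1: successors {w2}; ¬p there: w2:T. ✓
w2: successors {w1, w3}; ¬p there: w1:F, w3:F. ✗
w3: successors {w3}; ¬p there: w3:F. ✗
Satisfying worlds: {w1}.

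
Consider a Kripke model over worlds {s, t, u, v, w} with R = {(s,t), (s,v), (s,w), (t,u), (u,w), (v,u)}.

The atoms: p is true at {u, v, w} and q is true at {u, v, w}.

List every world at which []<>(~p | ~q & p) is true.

{w}

s: successors {t, v, w}; <>(~p | ~q & p) there: t:F, v:F, w:F. ✗
t: successors {u}; <>(~p | ~q & p) there: u:F. ✗
u: successors {w}; <>(~p | ~q & p) there: w:F. ✗
v: successors {u}; <>(~p | ~q & p) there: u:F. ✗
w: no successors, so []<>(~p | ~q & p) holds vacuously. ✓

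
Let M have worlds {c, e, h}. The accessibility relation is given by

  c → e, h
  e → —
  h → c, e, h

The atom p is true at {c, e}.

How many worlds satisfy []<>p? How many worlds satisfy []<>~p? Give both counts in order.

1 and 1

For []<>p:
c: successors {e, h}; <>p there: e:F, h:T. ✗
e: no successors, so []<>p holds vacuously. ✓
h: successors {c, e, h}; <>p there: c:T, e:F, h:T. ✗
— 1 world.
For []<>~p:
c: successors {e, h}; <>~p there: e:F, h:T. ✗
e: no successors, so []<>~p holds vacuously. ✓
h: successors {c, e, h}; <>~p there: c:T, e:F, h:T. ✗
— 1 world.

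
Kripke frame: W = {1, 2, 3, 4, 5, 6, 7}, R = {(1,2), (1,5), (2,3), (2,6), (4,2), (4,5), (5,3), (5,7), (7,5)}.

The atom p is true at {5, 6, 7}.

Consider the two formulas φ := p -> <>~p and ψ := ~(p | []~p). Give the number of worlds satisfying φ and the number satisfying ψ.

For p -> <>~p:
1: p is F, <>~p is T. ✓
2: p is F, <>~p is T. ✓
3: p is F, <>~p is F. ✓
4: p is F, <>~p is T. ✓
5: p is T, <>~p is T. ✓
6: p is T, <>~p is F. ✗
7: p is T, <>~p is F. ✗
— 5 worlds.
For ~(p | []~p):
1: p | []~p is F. ✓
2: p | []~p is F. ✓
3: p | []~p is T. ✗
4: p | []~p is F. ✓
5: p | []~p is T. ✗
6: p | []~p is T. ✗
7: p | []~p is T. ✗
— 3 worlds.

5 and 3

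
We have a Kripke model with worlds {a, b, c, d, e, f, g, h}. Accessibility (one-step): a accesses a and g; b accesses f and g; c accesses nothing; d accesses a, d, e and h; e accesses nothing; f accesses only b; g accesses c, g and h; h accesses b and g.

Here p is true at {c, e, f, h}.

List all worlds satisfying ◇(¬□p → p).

{b, d, g}

a: successors {a, g}; ¬□p → p there: a:F, g:F. ✗
b: successors {f, g}; ¬□p → p there: f:T, g:F. ✓
c: no successors, so ◇(¬□p → p) fails. ✗
d: successors {a, d, e, h}; ¬□p → p there: a:F, d:F, e:T, h:T. ✓
e: no successors, so ◇(¬□p → p) fails. ✗
f: successors {b}; ¬□p → p there: b:F. ✗
g: successors {c, g, h}; ¬□p → p there: c:T, g:F, h:T. ✓
h: successors {b, g}; ¬□p → p there: b:F, g:F. ✗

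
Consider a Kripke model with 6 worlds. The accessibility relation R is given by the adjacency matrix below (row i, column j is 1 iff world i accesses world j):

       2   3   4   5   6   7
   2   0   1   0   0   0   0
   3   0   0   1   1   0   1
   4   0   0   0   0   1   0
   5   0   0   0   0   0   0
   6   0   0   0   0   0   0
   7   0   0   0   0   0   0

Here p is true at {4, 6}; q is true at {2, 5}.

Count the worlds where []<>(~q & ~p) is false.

2

2: successors {3}; <>(~q & ~p) there: 3:T. ✓
3: successors {4, 5, 7}; <>(~q & ~p) there: 4:F, 5:F, 7:F. ✗
4: successors {6}; <>(~q & ~p) there: 6:F. ✗
5: no successors, so []<>(~q & ~p) holds vacuously. ✓
6: no successors, so []<>(~q & ~p) holds vacuously. ✓
7: no successors, so []<>(~q & ~p) holds vacuously. ✓
Satisfying worlds: {2, 5, 6, 7}.
So []<>(~q & ~p) fails at the other 2 worlds.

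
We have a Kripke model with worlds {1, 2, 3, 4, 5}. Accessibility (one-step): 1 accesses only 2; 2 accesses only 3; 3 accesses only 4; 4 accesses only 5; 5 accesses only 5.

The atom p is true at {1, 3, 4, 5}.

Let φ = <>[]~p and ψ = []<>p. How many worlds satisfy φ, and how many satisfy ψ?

0 and 5

For <>[]~p:
1: successors {2}; []~p there: 2:F. ✗
2: successors {3}; []~p there: 3:F. ✗
3: successors {4}; []~p there: 4:F. ✗
4: successors {5}; []~p there: 5:F. ✗
5: successors {5}; []~p there: 5:F. ✗
— 0 worlds.
For []<>p:
1: successors {2}; <>p there: 2:T. ✓
2: successors {3}; <>p there: 3:T. ✓
3: successors {4}; <>p there: 4:T. ✓
4: successors {5}; <>p there: 5:T. ✓
5: successors {5}; <>p there: 5:T. ✓
— 5 worlds.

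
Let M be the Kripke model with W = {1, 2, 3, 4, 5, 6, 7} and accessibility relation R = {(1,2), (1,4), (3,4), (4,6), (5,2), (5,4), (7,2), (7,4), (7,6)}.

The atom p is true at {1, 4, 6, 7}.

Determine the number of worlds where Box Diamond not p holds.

2

1: successors {2, 4}; Diamond not p there: 2:F, 4:F. ✗
2: no successors, so Box Diamond not p holds vacuously. ✓
3: successors {4}; Diamond not p there: 4:F. ✗
4: successors {6}; Diamond not p there: 6:F. ✗
5: successors {2, 4}; Diamond not p there: 2:F, 4:F. ✗
6: no successors, so Box Diamond not p holds vacuously. ✓
7: successors {2, 4, 6}; Diamond not p there: 2:F, 4:F, 6:F. ✗
Satisfying worlds: {2, 6}.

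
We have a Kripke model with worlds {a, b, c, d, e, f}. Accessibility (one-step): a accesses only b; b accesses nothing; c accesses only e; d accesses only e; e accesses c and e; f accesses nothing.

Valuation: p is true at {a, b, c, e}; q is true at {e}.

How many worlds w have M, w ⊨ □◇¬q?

a: successors {b}; ◇¬q there: b:F. ✗
b: no successors, so □◇¬q holds vacuously. ✓
c: successors {e}; ◇¬q there: e:T. ✓
d: successors {e}; ◇¬q there: e:T. ✓
e: successors {c, e}; ◇¬q there: c:F, e:T. ✗
f: no successors, so □◇¬q holds vacuously. ✓
Satisfying worlds: {b, c, d, f}.

4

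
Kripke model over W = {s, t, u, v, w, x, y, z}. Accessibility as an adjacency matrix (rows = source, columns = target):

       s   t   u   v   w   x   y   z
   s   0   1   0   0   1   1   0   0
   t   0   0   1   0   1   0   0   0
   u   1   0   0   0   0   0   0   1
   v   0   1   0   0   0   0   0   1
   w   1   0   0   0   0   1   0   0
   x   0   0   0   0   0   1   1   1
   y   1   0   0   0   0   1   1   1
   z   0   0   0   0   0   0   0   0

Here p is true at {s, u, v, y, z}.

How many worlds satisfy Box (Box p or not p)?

4

s: successors {t, w, x}; Box p or not p there: t:T, w:T, x:T. ✓
t: successors {u, w}; Box p or not p there: u:T, w:T. ✓
u: successors {s, z}; Box p or not p there: s:F, z:T. ✗
v: successors {t, z}; Box p or not p there: t:T, z:T. ✓
w: successors {s, x}; Box p or not p there: s:F, x:T. ✗
x: successors {x, y, z}; Box p or not p there: x:T, y:F, z:T. ✗
y: successors {s, x, y, z}; Box p or not p there: s:F, x:T, y:F, z:T. ✗
z: no successors, so Box (Box p or not p) holds vacuously. ✓
Satisfying worlds: {s, t, v, z}.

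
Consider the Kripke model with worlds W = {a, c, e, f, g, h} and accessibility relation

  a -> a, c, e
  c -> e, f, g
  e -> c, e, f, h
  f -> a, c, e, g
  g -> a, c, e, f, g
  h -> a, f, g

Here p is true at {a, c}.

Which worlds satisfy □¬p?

a: successors {a, c, e}; ¬p there: a:F, c:F, e:T. ✗
c: successors {e, f, g}; ¬p there: e:T, f:T, g:T. ✓
e: successors {c, e, f, h}; ¬p there: c:F, e:T, f:T, h:T. ✗
f: successors {a, c, e, g}; ¬p there: a:F, c:F, e:T, g:T. ✗
g: successors {a, c, e, f, g}; ¬p there: a:F, c:F, e:T, f:T, g:T. ✗
h: successors {a, f, g}; ¬p there: a:F, f:T, g:T. ✗

{c}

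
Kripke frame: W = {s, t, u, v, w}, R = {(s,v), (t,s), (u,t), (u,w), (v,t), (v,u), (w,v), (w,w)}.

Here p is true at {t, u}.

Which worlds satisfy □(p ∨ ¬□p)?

{t, u, v}

s: successors {v}; p ∨ ¬□p there: v:F. ✗
t: successors {s}; p ∨ ¬□p there: s:T. ✓
u: successors {t, w}; p ∨ ¬□p there: t:T, w:T. ✓
v: successors {t, u}; p ∨ ¬□p there: t:T, u:T. ✓
w: successors {v, w}; p ∨ ¬□p there: v:F, w:T. ✗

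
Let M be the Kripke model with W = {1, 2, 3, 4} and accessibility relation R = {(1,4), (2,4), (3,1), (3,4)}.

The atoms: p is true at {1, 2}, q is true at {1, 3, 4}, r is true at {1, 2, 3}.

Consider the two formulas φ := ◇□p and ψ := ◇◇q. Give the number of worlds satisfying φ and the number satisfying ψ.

For ◇□p:
1: successors {4}; □p there: 4:T. ✓
2: successors {4}; □p there: 4:T. ✓
3: successors {1, 4}; □p there: 1:F, 4:T. ✓
4: no successors, so ◇□p fails. ✗
— 3 worlds.
For ◇◇q:
1: successors {4}; ◇q there: 4:F. ✗
2: successors {4}; ◇q there: 4:F. ✗
3: successors {1, 4}; ◇q there: 1:T, 4:F. ✓
4: no successors, so ◇◇q fails. ✗
— 1 world.

3 and 1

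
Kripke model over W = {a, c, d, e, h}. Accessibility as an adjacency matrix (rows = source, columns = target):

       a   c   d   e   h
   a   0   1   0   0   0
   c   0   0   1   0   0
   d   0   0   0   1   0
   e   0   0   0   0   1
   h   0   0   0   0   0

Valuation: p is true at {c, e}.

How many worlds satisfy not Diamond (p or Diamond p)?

a: Diamond (p or Diamond p) is T. ✗
c: Diamond (p or Diamond p) is T. ✗
d: Diamond (p or Diamond p) is T. ✗
e: Diamond (p or Diamond p) is F. ✓
h: Diamond (p or Diamond p) is F. ✓
Satisfying worlds: {e, h}.

2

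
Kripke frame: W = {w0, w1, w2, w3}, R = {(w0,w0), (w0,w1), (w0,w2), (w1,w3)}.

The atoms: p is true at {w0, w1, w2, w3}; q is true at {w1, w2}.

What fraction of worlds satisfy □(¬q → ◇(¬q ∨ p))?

3/4

w0: successors {w0, w1, w2}; ¬q → ◇(¬q ∨ p) there: w0:T, w1:T, w2:T. ✓
w1: successors {w3}; ¬q → ◇(¬q ∨ p) there: w3:F. ✗
w2: no successors, so □(¬q → ◇(¬q ∨ p)) holds vacuously. ✓
w3: no successors, so □(¬q → ◇(¬q ∨ p)) holds vacuously. ✓
That's 3 of 4 worlds, so 3/4.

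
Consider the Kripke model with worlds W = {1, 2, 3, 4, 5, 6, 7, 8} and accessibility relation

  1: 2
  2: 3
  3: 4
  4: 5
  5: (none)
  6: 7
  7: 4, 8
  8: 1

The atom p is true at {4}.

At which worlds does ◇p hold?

1: successors {2}; p there: 2:F. ✗
2: successors {3}; p there: 3:F. ✗
3: successors {4}; p there: 4:T. ✓
4: successors {5}; p there: 5:F. ✗
5: no successors, so ◇p fails. ✗
6: successors {7}; p there: 7:F. ✗
7: successors {4, 8}; p there: 4:T, 8:F. ✓
8: successors {1}; p there: 1:F. ✗

{3, 7}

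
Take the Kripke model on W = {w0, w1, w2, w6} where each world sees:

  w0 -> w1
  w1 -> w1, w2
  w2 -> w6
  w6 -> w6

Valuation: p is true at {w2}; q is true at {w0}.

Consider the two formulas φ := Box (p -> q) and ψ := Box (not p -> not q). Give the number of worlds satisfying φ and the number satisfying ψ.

For Box (p -> q):
w0: successors {w1}; p -> q there: w1:T. ✓
w1: successors {w1, w2}; p -> q there: w1:T, w2:F. ✗
w2: successors {w6}; p -> q there: w6:T. ✓
w6: successors {w6}; p -> q there: w6:T. ✓
— 3 worlds.
For Box (not p -> not q):
w0: successors {w1}; not p -> not q there: w1:T. ✓
w1: successors {w1, w2}; not p -> not q there: w1:T, w2:T. ✓
w2: successors {w6}; not p -> not q there: w6:T. ✓
w6: successors {w6}; not p -> not q there: w6:T. ✓
— 4 worlds.

3 and 4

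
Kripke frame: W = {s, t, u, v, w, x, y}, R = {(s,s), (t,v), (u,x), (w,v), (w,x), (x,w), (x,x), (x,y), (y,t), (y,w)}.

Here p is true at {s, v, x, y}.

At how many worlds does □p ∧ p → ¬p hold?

5

s: □p ∧ p is T, ¬p is F. ✗
t: □p ∧ p is F, ¬p is T. ✓
u: □p ∧ p is F, ¬p is T. ✓
v: □p ∧ p is T, ¬p is F. ✗
w: □p ∧ p is F, ¬p is T. ✓
x: □p ∧ p is F, ¬p is F. ✓
y: □p ∧ p is F, ¬p is F. ✓
Satisfying worlds: {t, u, w, x, y}.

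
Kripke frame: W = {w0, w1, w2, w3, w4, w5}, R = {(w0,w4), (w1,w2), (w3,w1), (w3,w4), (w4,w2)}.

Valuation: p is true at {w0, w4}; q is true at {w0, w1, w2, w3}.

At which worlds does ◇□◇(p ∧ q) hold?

{w1, w4}

w0: successors {w4}; □◇(p ∧ q) there: w4:F. ✗
w1: successors {w2}; □◇(p ∧ q) there: w2:T. ✓
w2: no successors, so ◇□◇(p ∧ q) fails. ✗
w3: successors {w1, w4}; □◇(p ∧ q) there: w1:F, w4:F. ✗
w4: successors {w2}; □◇(p ∧ q) there: w2:T. ✓
w5: no successors, so ◇□◇(p ∧ q) fails. ✗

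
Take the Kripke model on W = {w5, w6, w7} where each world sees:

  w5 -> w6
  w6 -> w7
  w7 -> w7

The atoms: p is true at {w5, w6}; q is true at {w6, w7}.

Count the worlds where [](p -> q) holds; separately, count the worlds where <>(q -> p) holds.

3 and 1

For [](p -> q):
w5: successors {w6}; p -> q there: w6:T. ✓
w6: successors {w7}; p -> q there: w7:T. ✓
w7: successors {w7}; p -> q there: w7:T. ✓
— 3 worlds.
For <>(q -> p):
w5: successors {w6}; q -> p there: w6:T. ✓
w6: successors {w7}; q -> p there: w7:F. ✗
w7: successors {w7}; q -> p there: w7:F. ✗
— 1 world.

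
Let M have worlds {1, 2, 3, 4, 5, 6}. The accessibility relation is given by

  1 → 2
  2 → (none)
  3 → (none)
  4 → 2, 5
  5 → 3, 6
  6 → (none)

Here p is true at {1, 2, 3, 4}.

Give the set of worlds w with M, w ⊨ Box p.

1: successors {2}; p there: 2:T. ✓
2: no successors, so Box p holds vacuously. ✓
3: no successors, so Box p holds vacuously. ✓
4: successors {2, 5}; p there: 2:T, 5:F. ✗
5: successors {3, 6}; p there: 3:T, 6:F. ✗
6: no successors, so Box p holds vacuously. ✓

{1, 2, 3, 6}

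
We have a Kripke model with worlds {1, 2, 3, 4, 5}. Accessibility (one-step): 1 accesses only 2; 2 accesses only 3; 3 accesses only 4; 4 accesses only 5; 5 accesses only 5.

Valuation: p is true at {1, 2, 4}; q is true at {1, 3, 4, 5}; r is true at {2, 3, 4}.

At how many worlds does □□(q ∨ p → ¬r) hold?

3

1: successors {2}; □(q ∨ p → ¬r) there: 2:F. ✗
2: successors {3}; □(q ∨ p → ¬r) there: 3:F. ✗
3: successors {4}; □(q ∨ p → ¬r) there: 4:T. ✓
4: successors {5}; □(q ∨ p → ¬r) there: 5:T. ✓
5: successors {5}; □(q ∨ p → ¬r) there: 5:T. ✓
Satisfying worlds: {3, 4, 5}.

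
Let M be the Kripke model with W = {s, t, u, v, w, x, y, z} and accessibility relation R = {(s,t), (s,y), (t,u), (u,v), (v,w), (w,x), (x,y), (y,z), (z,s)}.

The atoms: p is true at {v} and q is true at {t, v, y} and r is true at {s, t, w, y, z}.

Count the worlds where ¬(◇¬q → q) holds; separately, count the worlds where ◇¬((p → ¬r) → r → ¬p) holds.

2 and 0

For ¬(◇¬q → q):
s: ◇¬q → q is T. ✗
t: ◇¬q → q is T. ✗
u: ◇¬q → q is T. ✗
v: ◇¬q → q is T. ✗
w: ◇¬q → q is F. ✓
x: ◇¬q → q is T. ✗
y: ◇¬q → q is T. ✗
z: ◇¬q → q is F. ✓
— 2 worlds.
For ◇¬((p → ¬r) → r → ¬p):
s: successors {t, y}; ¬((p → ¬r) → r → ¬p) there: t:F, y:F. ✗
t: successors {u}; ¬((p → ¬r) → r → ¬p) there: u:F. ✗
u: successors {v}; ¬((p → ¬r) → r → ¬p) there: v:F. ✗
v: successors {w}; ¬((p → ¬r) → r → ¬p) there: w:F. ✗
w: successors {x}; ¬((p → ¬r) → r → ¬p) there: x:F. ✗
x: successors {y}; ¬((p → ¬r) → r → ¬p) there: y:F. ✗
y: successors {z}; ¬((p → ¬r) → r → ¬p) there: z:F. ✗
z: successors {s}; ¬((p → ¬r) → r → ¬p) there: s:F. ✗
— 0 worlds.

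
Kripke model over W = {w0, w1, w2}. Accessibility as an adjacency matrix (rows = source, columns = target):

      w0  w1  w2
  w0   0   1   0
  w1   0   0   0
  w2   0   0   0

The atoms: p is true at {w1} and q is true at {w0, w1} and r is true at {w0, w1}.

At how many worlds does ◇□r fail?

2

w0: successors {w1}; □r there: w1:T. ✓
w1: no successors, so ◇□r fails. ✗
w2: no successors, so ◇□r fails. ✗
Satisfying worlds: {w0}.
So ◇□r fails at the other 2 worlds.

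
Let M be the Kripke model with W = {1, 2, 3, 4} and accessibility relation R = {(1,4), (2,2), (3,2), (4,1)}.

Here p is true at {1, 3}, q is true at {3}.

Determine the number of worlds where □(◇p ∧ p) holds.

1: successors {4}; ◇p ∧ p there: 4:F. ✗
2: successors {2}; ◇p ∧ p there: 2:F. ✗
3: successors {2}; ◇p ∧ p there: 2:F. ✗
4: successors {1}; ◇p ∧ p there: 1:F. ✗
Satisfying worlds: ∅.

0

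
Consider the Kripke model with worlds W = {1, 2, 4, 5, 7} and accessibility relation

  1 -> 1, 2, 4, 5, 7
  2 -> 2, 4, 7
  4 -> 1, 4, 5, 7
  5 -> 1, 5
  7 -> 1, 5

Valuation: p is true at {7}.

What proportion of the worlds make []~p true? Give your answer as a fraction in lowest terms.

2/5

1: successors {1, 2, 4, 5, 7}; ~p there: 1:T, 2:T, 4:T, 5:T, 7:F. ✗
2: successors {2, 4, 7}; ~p there: 2:T, 4:T, 7:F. ✗
4: successors {1, 4, 5, 7}; ~p there: 1:T, 4:T, 5:T, 7:F. ✗
5: successors {1, 5}; ~p there: 1:T, 5:T. ✓
7: successors {1, 5}; ~p there: 1:T, 5:T. ✓
That's 2 of 5 worlds, so 2/5.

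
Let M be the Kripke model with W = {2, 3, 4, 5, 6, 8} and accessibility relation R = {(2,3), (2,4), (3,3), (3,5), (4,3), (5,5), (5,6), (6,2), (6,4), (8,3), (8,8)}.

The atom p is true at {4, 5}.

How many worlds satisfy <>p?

4

2: successors {3, 4}; p there: 3:F, 4:T. ✓
3: successors {3, 5}; p there: 3:F, 5:T. ✓
4: successors {3}; p there: 3:F. ✗
5: successors {5, 6}; p there: 5:T, 6:F. ✓
6: successors {2, 4}; p there: 2:F, 4:T. ✓
8: successors {3, 8}; p there: 3:F, 8:F. ✗
Satisfying worlds: {2, 3, 5, 6}.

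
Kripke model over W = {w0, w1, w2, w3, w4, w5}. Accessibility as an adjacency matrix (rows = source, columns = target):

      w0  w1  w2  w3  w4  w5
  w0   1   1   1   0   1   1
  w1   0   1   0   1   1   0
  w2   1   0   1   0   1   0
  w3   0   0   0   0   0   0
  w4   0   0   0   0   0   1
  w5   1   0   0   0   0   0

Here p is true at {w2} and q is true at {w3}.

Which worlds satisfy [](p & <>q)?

w0: successors {w0, w1, w2, w4, w5}; p & <>q there: w0:F, w1:F, w2:F, w4:F, w5:F. ✗
w1: successors {w1, w3, w4}; p & <>q there: w1:F, w3:F, w4:F. ✗
w2: successors {w0, w2, w4}; p & <>q there: w0:F, w2:F, w4:F. ✗
w3: no successors, so [](p & <>q) holds vacuously. ✓
w4: successors {w5}; p & <>q there: w5:F. ✗
w5: successors {w0}; p & <>q there: w0:F. ✗

{w3}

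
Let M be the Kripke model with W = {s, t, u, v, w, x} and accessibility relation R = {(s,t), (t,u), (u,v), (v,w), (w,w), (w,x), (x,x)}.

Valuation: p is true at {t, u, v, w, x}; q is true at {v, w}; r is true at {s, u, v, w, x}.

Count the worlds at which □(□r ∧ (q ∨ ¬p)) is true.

2

s: successors {t}; □r ∧ (q ∨ ¬p) there: t:F. ✗
t: successors {u}; □r ∧ (q ∨ ¬p) there: u:F. ✗
u: successors {v}; □r ∧ (q ∨ ¬p) there: v:T. ✓
v: successors {w}; □r ∧ (q ∨ ¬p) there: w:T. ✓
w: successors {w, x}; □r ∧ (q ∨ ¬p) there: w:T, x:F. ✗
x: successors {x}; □r ∧ (q ∨ ¬p) there: x:F. ✗
Satisfying worlds: {u, v}.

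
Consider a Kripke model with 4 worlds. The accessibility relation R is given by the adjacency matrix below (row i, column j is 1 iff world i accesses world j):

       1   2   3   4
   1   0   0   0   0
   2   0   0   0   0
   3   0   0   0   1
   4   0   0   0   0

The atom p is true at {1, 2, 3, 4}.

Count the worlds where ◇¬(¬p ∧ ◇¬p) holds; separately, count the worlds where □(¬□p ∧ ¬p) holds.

For ◇¬(¬p ∧ ◇¬p):
1: no successors, so ◇¬(¬p ∧ ◇¬p) fails. ✗
2: no successors, so ◇¬(¬p ∧ ◇¬p) fails. ✗
3: successors {4}; ¬(¬p ∧ ◇¬p) there: 4:T. ✓
4: no successors, so ◇¬(¬p ∧ ◇¬p) fails. ✗
— 1 world.
For □(¬□p ∧ ¬p):
1: no successors, so □(¬□p ∧ ¬p) holds vacuously. ✓
2: no successors, so □(¬□p ∧ ¬p) holds vacuously. ✓
3: successors {4}; ¬□p ∧ ¬p there: 4:F. ✗
4: no successors, so □(¬□p ∧ ¬p) holds vacuously. ✓
— 3 worlds.

1 and 3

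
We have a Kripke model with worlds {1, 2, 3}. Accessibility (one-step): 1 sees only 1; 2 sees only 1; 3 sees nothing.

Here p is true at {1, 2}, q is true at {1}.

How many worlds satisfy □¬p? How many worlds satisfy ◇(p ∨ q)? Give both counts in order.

1 and 2

For □¬p:
1: successors {1}; ¬p there: 1:F. ✗
2: successors {1}; ¬p there: 1:F. ✗
3: no successors, so □¬p holds vacuously. ✓
— 1 world.
For ◇(p ∨ q):
1: successors {1}; p ∨ q there: 1:T. ✓
2: successors {1}; p ∨ q there: 1:T. ✓
3: no successors, so ◇(p ∨ q) fails. ✗
— 2 worlds.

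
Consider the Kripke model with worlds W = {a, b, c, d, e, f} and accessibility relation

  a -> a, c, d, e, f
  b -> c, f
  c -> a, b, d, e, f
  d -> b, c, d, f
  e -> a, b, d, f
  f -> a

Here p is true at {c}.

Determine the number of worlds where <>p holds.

a: successors {a, c, d, e, f}; p there: a:F, c:T, d:F, e:F, f:F. ✓
b: successors {c, f}; p there: c:T, f:F. ✓
c: successors {a, b, d, e, f}; p there: a:F, b:F, d:F, e:F, f:F. ✗
d: successors {b, c, d, f}; p there: b:F, c:T, d:F, f:F. ✓
e: successors {a, b, d, f}; p there: a:F, b:F, d:F, f:F. ✗
f: successors {a}; p there: a:F. ✗
Satisfying worlds: {a, b, d}.

3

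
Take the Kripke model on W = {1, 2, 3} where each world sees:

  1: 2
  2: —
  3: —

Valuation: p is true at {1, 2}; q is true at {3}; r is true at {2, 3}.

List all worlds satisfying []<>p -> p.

1: []<>p is F, p is T. ✓
2: []<>p is T, p is T. ✓
3: []<>p is T, p is F. ✗

{1, 2}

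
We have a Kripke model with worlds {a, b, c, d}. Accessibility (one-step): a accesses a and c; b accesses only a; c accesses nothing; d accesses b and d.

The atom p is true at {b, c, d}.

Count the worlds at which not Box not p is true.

a: Box not p is F. ✓
b: Box not p is T. ✗
c: Box not p is T. ✗
d: Box not p is F. ✓
Satisfying worlds: {a, d}.

2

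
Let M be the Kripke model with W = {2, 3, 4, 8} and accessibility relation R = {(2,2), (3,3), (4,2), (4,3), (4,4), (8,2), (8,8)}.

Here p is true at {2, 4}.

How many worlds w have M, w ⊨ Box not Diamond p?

1

2: successors {2}; not Diamond p there: 2:F. ✗
3: successors {3}; not Diamond p there: 3:T. ✓
4: successors {2, 3, 4}; not Diamond p there: 2:F, 3:T, 4:F. ✗
8: successors {2, 8}; not Diamond p there: 2:F, 8:F. ✗
Satisfying worlds: {3}.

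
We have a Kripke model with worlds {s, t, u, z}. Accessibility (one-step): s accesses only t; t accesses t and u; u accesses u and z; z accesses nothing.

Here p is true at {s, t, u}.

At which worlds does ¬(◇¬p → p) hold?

∅

s: ◇¬p → p is T. ✗
t: ◇¬p → p is T. ✗
u: ◇¬p → p is T. ✗
z: ◇¬p → p is T. ✗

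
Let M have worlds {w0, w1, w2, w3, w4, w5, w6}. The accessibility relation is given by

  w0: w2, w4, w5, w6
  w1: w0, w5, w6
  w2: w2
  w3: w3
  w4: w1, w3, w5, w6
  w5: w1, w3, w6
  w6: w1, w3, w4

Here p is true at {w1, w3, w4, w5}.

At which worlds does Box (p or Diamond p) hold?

w0: successors {w2, w4, w5, w6}; p or Diamond p there: w2:F, w4:T, w5:T, w6:T. ✗
w1: successors {w0, w5, w6}; p or Diamond p there: w0:T, w5:T, w6:T. ✓
w2: successors {w2}; p or Diamond p there: w2:F. ✗
w3: successors {w3}; p or Diamond p there: w3:T. ✓
w4: successors {w1, w3, w5, w6}; p or Diamond p there: w1:T, w3:T, w5:T, w6:T. ✓
w5: successors {w1, w3, w6}; p or Diamond p there: w1:T, w3:T, w6:T. ✓
w6: successors {w1, w3, w4}; p or Diamond p there: w1:T, w3:T, w4:T. ✓

{w1, w3, w4, w5, w6}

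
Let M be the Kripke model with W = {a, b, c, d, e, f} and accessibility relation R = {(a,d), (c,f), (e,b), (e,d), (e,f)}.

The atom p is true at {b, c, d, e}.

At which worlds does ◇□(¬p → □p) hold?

a: successors {d}; □(¬p → □p) there: d:T. ✓
b: no successors, so ◇□(¬p → □p) fails. ✗
c: successors {f}; □(¬p → □p) there: f:T. ✓
d: no successors, so ◇□(¬p → □p) fails. ✗
e: successors {b, d, f}; □(¬p → □p) there: b:T, d:T, f:T. ✓
f: no successors, so ◇□(¬p → □p) fails. ✗

{a, c, e}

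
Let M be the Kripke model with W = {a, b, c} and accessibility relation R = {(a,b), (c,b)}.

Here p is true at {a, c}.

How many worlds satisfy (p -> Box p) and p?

a: p -> Box p is F, p is T. ✗
b: p -> Box p is T, p is F. ✗
c: p -> Box p is F, p is T. ✗
Satisfying worlds: ∅.

0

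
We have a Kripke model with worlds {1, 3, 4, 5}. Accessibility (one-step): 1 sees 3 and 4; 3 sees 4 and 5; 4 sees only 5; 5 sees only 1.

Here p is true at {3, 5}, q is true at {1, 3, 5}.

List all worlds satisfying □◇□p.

{5}

1: successors {3, 4}; ◇□p there: 3:T, 4:F. ✗
3: successors {4, 5}; ◇□p there: 4:F, 5:F. ✗
4: successors {5}; ◇□p there: 5:F. ✗
5: successors {1}; ◇□p there: 1:T. ✓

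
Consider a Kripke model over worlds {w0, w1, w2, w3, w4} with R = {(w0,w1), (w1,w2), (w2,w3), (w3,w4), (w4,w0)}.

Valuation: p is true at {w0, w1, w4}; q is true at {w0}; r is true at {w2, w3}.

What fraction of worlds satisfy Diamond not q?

w0: successors {w1}; not q there: w1:T. ✓
w1: successors {w2}; not q there: w2:T. ✓
w2: successors {w3}; not q there: w3:T. ✓
w3: successors {w4}; not q there: w4:T. ✓
w4: successors {w0}; not q there: w0:F. ✗
That's 4 of 5 worlds, so 4/5.

4/5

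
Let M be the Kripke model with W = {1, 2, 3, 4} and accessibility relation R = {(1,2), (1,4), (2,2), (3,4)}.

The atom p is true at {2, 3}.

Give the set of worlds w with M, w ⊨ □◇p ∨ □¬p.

{2, 3, 4}

1: □◇p is F, □¬p is F. ✗
2: □◇p is T, □¬p is F. ✓
3: □◇p is F, □¬p is T. ✓
4: □◇p is T, □¬p is T. ✓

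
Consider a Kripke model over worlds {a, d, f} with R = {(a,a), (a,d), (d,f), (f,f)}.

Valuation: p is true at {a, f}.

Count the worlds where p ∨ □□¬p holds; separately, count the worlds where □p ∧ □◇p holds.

2 and 2

For p ∨ □□¬p:
a: p is T, □□¬p is F. ✓
d: p is F, □□¬p is F. ✗
f: p is T, □□¬p is F. ✓
— 2 worlds.
For □p ∧ □◇p:
a: □p is F, □◇p is T. ✗
d: □p is T, □◇p is T. ✓
f: □p is T, □◇p is T. ✓
— 2 worlds.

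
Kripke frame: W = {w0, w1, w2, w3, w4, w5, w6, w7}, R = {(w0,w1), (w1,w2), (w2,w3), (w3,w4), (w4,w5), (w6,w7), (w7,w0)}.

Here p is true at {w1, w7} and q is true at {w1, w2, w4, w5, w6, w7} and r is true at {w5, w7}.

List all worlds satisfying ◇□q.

w0: successors {w1}; □q there: w1:T. ✓
w1: successors {w2}; □q there: w2:F. ✗
w2: successors {w3}; □q there: w3:T. ✓
w3: successors {w4}; □q there: w4:T. ✓
w4: successors {w5}; □q there: w5:T. ✓
w5: no successors, so ◇□q fails. ✗
w6: successors {w7}; □q there: w7:F. ✗
w7: successors {w0}; □q there: w0:T. ✓

{w0, w2, w3, w4, w7}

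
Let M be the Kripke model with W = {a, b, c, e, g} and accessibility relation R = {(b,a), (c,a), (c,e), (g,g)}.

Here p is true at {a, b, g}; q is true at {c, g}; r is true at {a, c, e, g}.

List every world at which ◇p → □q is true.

a: ◇p is F, □q is T. ✓
b: ◇p is T, □q is F. ✗
c: ◇p is T, □q is F. ✗
e: ◇p is F, □q is T. ✓
g: ◇p is T, □q is T. ✓

{a, e, g}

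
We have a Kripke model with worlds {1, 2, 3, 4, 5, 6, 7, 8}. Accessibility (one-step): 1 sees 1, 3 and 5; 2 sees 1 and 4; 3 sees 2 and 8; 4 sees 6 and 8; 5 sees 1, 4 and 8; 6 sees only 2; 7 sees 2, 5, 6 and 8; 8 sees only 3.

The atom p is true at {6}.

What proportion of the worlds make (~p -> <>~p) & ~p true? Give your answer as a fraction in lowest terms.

7/8

1: ~p -> <>~p is T, ~p is T. ✓
2: ~p -> <>~p is T, ~p is T. ✓
3: ~p -> <>~p is T, ~p is T. ✓
4: ~p -> <>~p is T, ~p is T. ✓
5: ~p -> <>~p is T, ~p is T. ✓
6: ~p -> <>~p is T, ~p is F. ✗
7: ~p -> <>~p is T, ~p is T. ✓
8: ~p -> <>~p is T, ~p is T. ✓
That's 7 of 8 worlds, so 7/8.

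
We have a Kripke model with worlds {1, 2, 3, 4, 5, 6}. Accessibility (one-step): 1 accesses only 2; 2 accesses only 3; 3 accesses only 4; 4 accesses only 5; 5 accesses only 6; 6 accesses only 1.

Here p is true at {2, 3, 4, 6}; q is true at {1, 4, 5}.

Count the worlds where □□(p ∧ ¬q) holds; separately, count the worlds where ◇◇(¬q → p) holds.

3 and 6

For □□(p ∧ ¬q):
1: successors {2}; □(p ∧ ¬q) there: 2:T. ✓
2: successors {3}; □(p ∧ ¬q) there: 3:F. ✗
3: successors {4}; □(p ∧ ¬q) there: 4:F. ✗
4: successors {5}; □(p ∧ ¬q) there: 5:T. ✓
5: successors {6}; □(p ∧ ¬q) there: 6:F. ✗
6: successors {1}; □(p ∧ ¬q) there: 1:T. ✓
— 3 worlds.
For ◇◇(¬q → p):
1: successors {2}; ◇(¬q → p) there: 2:T. ✓
2: successors {3}; ◇(¬q → p) there: 3:T. ✓
3: successors {4}; ◇(¬q → p) there: 4:T. ✓
4: successors {5}; ◇(¬q → p) there: 5:T. ✓
5: successors {6}; ◇(¬q → p) there: 6:T. ✓
6: successors {1}; ◇(¬q → p) there: 1:T. ✓
— 6 worlds.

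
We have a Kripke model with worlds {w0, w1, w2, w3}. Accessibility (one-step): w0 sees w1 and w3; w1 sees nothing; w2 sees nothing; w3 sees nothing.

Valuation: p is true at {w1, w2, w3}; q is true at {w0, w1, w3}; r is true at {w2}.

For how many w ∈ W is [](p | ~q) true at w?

4

w0: successors {w1, w3}; p | ~q there: w1:T, w3:T. ✓
w1: no successors, so [](p | ~q) holds vacuously. ✓
w2: no successors, so [](p | ~q) holds vacuously. ✓
w3: no successors, so [](p | ~q) holds vacuously. ✓
Satisfying worlds: {w0, w1, w2, w3}.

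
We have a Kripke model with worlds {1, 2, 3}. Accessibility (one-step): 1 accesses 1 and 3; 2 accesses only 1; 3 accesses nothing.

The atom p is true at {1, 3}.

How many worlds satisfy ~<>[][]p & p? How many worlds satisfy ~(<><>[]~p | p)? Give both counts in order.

1 and 0

For ~<>[][]p & p:
1: ~<>[][]p is F, p is T. ✗
2: ~<>[][]p is F, p is F. ✗
3: ~<>[][]p is T, p is T. ✓
— 1 world.
For ~(<><>[]~p | p):
1: <><>[]~p | p is T. ✗
2: <><>[]~p | p is T. ✗
3: <><>[]~p | p is T. ✗
— 0 worlds.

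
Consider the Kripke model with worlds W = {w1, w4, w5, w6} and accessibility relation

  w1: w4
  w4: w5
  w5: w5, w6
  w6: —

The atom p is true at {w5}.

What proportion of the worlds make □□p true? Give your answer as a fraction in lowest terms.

w1: successors {w4}; □p there: w4:T. ✓
w4: successors {w5}; □p there: w5:F. ✗
w5: successors {w5, w6}; □p there: w5:F, w6:T. ✗
w6: no successors, so □□p holds vacuously. ✓
That's 2 of 4 worlds, so 2/4 = 1/2.

1/2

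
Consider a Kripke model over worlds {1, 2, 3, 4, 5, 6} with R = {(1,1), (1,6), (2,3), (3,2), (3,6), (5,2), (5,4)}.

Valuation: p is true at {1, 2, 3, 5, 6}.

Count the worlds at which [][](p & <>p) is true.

4

1: successors {1, 6}; [](p & <>p) there: 1:F, 6:T. ✗
2: successors {3}; [](p & <>p) there: 3:F. ✗
3: successors {2, 6}; [](p & <>p) there: 2:T, 6:T. ✓
4: no successors, so [][](p & <>p) holds vacuously. ✓
5: successors {2, 4}; [](p & <>p) there: 2:T, 4:T. ✓
6: no successors, so [][](p & <>p) holds vacuously. ✓
Satisfying worlds: {3, 4, 5, 6}.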